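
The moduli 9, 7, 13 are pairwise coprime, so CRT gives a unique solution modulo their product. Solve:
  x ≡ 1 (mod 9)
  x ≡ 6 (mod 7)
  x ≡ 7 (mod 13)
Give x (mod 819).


Moduli 9, 7, 13 are pairwise coprime; by CRT there is a unique solution modulo M = 9 · 7 · 13 = 819.
Solve pairwise, accumulating the modulus:
  Start with x ≡ 1 (mod 9).
  Combine with x ≡ 6 (mod 7): since gcd(9, 7) = 1, we get a unique residue mod 63.
    Write x = 1 + 9·t and substitute into x ≡ 6 (mod 7): 9·t ≡ 6 − 1 = 5 (mod 7).
    Reduce coefficients mod 7: 2·t ≡ 5 (mod 7).
    The inverse of 2 mod 7 is 4 (since 2·4 = 8 = 1·7 + 1), so t ≡ 4·5 = 20 ≡ 6 (mod 7).
    Then x = 1 + 9·6 = 55, valid modulo lcm(9, 7) = 63: x ≡ 55 (mod 63).
  Combine with x ≡ 7 (mod 13): since gcd(63, 13) = 1, we get a unique residue mod 819.
    Write x = 55 + 63·t and substitute into x ≡ 7 (mod 13): 63·t ≡ 7 − 55 = -48 (mod 13).
    Reduce coefficients mod 13: 11·t ≡ 4 (mod 13).
    The inverse of 11 mod 13 is 6 (since 11·6 = 66 = 5·13 + 1), so t ≡ 6·4 = 24 ≡ 11 (mod 13).
    Then x = 55 + 63·11 = 748, valid modulo lcm(63, 13) = 819: x ≡ 748 (mod 819).
Verify: 748 mod 9 = 1 ✓, 748 mod 7 = 6 ✓, 748 mod 13 = 7 ✓.

x ≡ 748 (mod 819).


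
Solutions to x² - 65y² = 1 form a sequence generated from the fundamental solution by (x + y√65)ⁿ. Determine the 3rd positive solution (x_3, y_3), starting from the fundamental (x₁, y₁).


Step 1: Find the fundamental solution (x₁, y₁) of x² - 65y² = 1.
  Expand √65 as a continued fraction. a₀ = ⌊√65⌋ = 8; iterate m_{k+1} = d_k·a_k − m_k, d_{k+1} = (65 − m_{k+1}²)/d_k, a_{k+1} = ⌊(a₀ + m_{k+1})/d_{k+1}⌋ (starting m₀ = 0, d₀ = 1), with convergents p_k = a_k·p_{k-1} + p_{k-2}, q_k = a_k·q_{k-1} + q_{k-2} (p₋₁ = 1, q₋₁ = 0):
  k = 0: a₀ = 8; p₀/q₀ = 8/1; p₀² − 65·q₀² = 64 − 65 = -1.
  k = 1: m = 8, d = 1, a = ⌊(8 + 8)/1⌋ = 16; p/q = (16·8 + 1)/(16·1 + 0) = 129/16; p² − 65·q² = 16641 − 16640 = 1.
  The first convergent with p² − 65·q² = 1 gives the fundamental solution (x₁, y₁) = (129, 16).
Step 2: Apply the recurrence (x_{n+1}, y_{n+1}) = (x₁x_n + 65y₁y_n, x₁y_n + y₁x_n) repeatedly.
  From (x_1, y_1) = (129, 16): x_2 = 129·129 + 65·16·16 = 33281; y_2 = 129·16 + 16·129 = 4128.
  From (x_2, y_2) = (33281, 4128): x_3 = 129·33281 + 65·16·4128 = 8586369; y_3 = 129·4128 + 16·33281 = 1065008.
Step 3: Verify x_3² - 65·y_3² = 73725732604161 - 73725732604160 = 1 (should be 1). ✓

(x_1, y_1) = (129, 16); (x_3, y_3) = (8586369, 1065008).


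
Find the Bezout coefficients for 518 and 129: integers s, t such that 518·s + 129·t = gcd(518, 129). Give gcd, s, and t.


Euclidean algorithm on (518, 129) — divide until remainder is 0:
  518 = 4 · 129 + 2
  129 = 64 · 2 + 1
  2 = 2 · 1 + 0
gcd(518, 129) = 1.
Track Bezout coefficients alongside the remainders: start with r₀ = 518 = a·1 + b·0 (s = 1, t = 0) and r₁ = 129 = a·0 + b·1 (s = 0, t = 1); each new remainder r_{k+1} = r_{k-1} − q_k·r_k inherits s_{k+1} = s_{k-1} − q_k·s_k, t_{k+1} = t_{k-1} − q_k·t_k, so r_k = a·s_k + b·t_k at every step:
  q = 4: r = 2, s = 1 − 4·0 = 1, t = 0 − 4·1 = -4  (check: 518·1 + 129·(-4) = 2)
  q = 64: r = 1, s = 0 − 64·1 = -64, t = 1 − 64·(-4) = 257  (check: 518·(-64) + 129·257 = 1)
The row with r = 1 (the gcd) gives the Bezout coefficients s = -64, t = 257.
Result: 518 · (-64) + 129 · (257) = 1.

gcd(518, 129) = 1; s = -64, t = 257 (check: 518·(-64) + 129·257 = 1).


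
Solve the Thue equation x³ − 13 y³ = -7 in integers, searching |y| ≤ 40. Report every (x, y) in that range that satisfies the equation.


The equation is x³ - 13y³ = -7. For fixed y, x³ = 13·y³ − 7, so a solution requires the RHS to be a perfect cube.
Strategy: iterate y from -40 to 40, compute RHS = 13·y³ − 7, and check whether it is a (positive or negative) perfect cube.
Check small values of y:
  y = 0: RHS = -7 is not a perfect cube.
  y = 1: RHS = 6 is not a perfect cube.
  y = -1: RHS = -20 is not a perfect cube.
  y = 2: RHS = 97 is not a perfect cube.
  y = -2: RHS = -111 is not a perfect cube.
  y = 3: RHS = 344 is not a perfect cube.
  y = -3: RHS = -358 is not a perfect cube.
Continuing the search up to |y| = 40 finds no solutions either.
No (x, y) in the scanned range satisfies the equation.

No integer solutions with |y| ≤ 40.


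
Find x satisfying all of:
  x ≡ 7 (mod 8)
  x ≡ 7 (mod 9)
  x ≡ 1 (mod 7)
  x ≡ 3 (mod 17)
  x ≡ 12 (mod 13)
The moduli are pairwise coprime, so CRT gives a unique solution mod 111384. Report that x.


Product of moduli M = 8 · 9 · 7 · 17 · 13 = 111384.
Merge one congruence at a time:
  Start: x ≡ 7 (mod 8).
  Combine with x ≡ 7 (mod 9); new modulus lcm = 72.
    Write x = 7 + 8·t and substitute into x ≡ 7 (mod 9): 8·t ≡ 7 − 7 = 0 (mod 9).
    The inverse of 8 mod 9 is 8 (since 8·8 = 64 = 7·9 + 1), so t ≡ 8·0 = 0 ≡ 0 (mod 9).
    Then x = 7 + 8·0 = 7, valid modulo lcm(8, 9) = 72: x ≡ 7 (mod 72).
  Combine with x ≡ 1 (mod 7); new modulus lcm = 504.
    Write x = 7 + 72·t and substitute into x ≡ 1 (mod 7): 72·t ≡ 1 − 7 = -6 (mod 7).
    Reduce coefficients mod 7: 2·t ≡ 1 (mod 7).
    The inverse of 2 mod 7 is 4 (since 2·4 = 8 = 1·7 + 1), so t ≡ 4·1 = 4 ≡ 4 (mod 7).
    Then x = 7 + 72·4 = 295, valid modulo lcm(72, 7) = 504: x ≡ 295 (mod 504).
  Combine with x ≡ 3 (mod 17); new modulus lcm = 8568.
    Write x = 295 + 504·t and substitute into x ≡ 3 (mod 17): 504·t ≡ 3 − 295 = -292 (mod 17).
    Reduce coefficients mod 17: 11·t ≡ 14 (mod 17).
    The inverse of 11 mod 17 is 14 (since 11·14 = 154 = 9·17 + 1), so t ≡ 14·14 = 196 ≡ 9 (mod 17).
    Then x = 295 + 504·9 = 4831, valid modulo lcm(504, 17) = 8568: x ≡ 4831 (mod 8568).
  Combine with x ≡ 12 (mod 13); new modulus lcm = 111384.
    Write x = 4831 + 8568·t and substitute into x ≡ 12 (mod 13): 8568·t ≡ 12 − 4831 = -4819 (mod 13).
    Reduce coefficients mod 13: 1·t ≡ 4 (mod 13).
    So t ≡ 4 (mod 13).
    Then x = 4831 + 8568·4 = 39103, valid modulo lcm(8568, 13) = 111384: x ≡ 39103 (mod 111384).
Verify against each original: 39103 mod 8 = 7, 39103 mod 9 = 7, 39103 mod 7 = 1, 39103 mod 17 = 3, 39103 mod 13 = 12.

x ≡ 39103 (mod 111384).


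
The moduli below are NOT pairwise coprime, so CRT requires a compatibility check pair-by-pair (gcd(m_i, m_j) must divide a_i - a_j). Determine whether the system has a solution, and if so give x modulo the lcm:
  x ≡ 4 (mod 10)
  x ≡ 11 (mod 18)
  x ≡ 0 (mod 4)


Moduli 10, 18, 4 are not pairwise coprime, so CRT works modulo lcm(m_i) when all pairwise compatibility conditions hold.
Pairwise compatibility: gcd(m_i, m_j) must divide a_i - a_j for every pair.
Merge one congruence at a time:
  Start: x ≡ 4 (mod 10).
  Combine with x ≡ 11 (mod 18): gcd(10, 18) = 2, and 11 - 4 = 7 is NOT divisible by 2.
    ⇒ system is inconsistent (no integer solution).

No solution (the system is inconsistent).


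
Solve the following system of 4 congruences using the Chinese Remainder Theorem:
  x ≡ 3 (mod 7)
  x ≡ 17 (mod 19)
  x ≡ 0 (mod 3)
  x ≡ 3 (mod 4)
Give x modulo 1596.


Product of moduli M = 7 · 19 · 3 · 4 = 1596.
Merge one congruence at a time:
  Start: x ≡ 3 (mod 7).
  Combine with x ≡ 17 (mod 19); new modulus lcm = 133.
    Write x = 3 + 7·t and substitute into x ≡ 17 (mod 19): 7·t ≡ 17 − 3 = 14 (mod 19).
    The inverse of 7 mod 19 is 11 (since 7·11 = 77 = 4·19 + 1), so t ≡ 11·14 = 154 ≡ 2 (mod 19).
    Then x = 3 + 7·2 = 17, valid modulo lcm(7, 19) = 133: x ≡ 17 (mod 133).
  Combine with x ≡ 0 (mod 3); new modulus lcm = 399.
    Write x = 17 + 133·t and substitute into x ≡ 0 (mod 3): 133·t ≡ 0 − 17 = -17 (mod 3).
    Reduce coefficients mod 3: 1·t ≡ 1 (mod 3).
    So t ≡ 1 (mod 3).
    Then x = 17 + 133·1 = 150, valid modulo lcm(133, 3) = 399: x ≡ 150 (mod 399).
  Combine with x ≡ 3 (mod 4); new modulus lcm = 1596.
    Write x = 150 + 399·t and substitute into x ≡ 3 (mod 4): 399·t ≡ 3 − 150 = -147 (mod 4).
    Reduce coefficients mod 4: 3·t ≡ 1 (mod 4).
    The inverse of 3 mod 4 is 3 (since 3·3 = 9 = 2·4 + 1), so t ≡ 3·1 = 3 ≡ 3 (mod 4).
    Then x = 150 + 399·3 = 1347, valid modulo lcm(399, 4) = 1596: x ≡ 1347 (mod 1596).
Verify against each original: 1347 mod 7 = 3, 1347 mod 19 = 17, 1347 mod 3 = 0, 1347 mod 4 = 3.

x ≡ 1347 (mod 1596).


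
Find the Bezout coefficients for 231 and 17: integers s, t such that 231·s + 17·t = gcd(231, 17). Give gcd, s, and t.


Euclidean algorithm on (231, 17) — divide until remainder is 0:
  231 = 13 · 17 + 10
  17 = 1 · 10 + 7
  10 = 1 · 7 + 3
  7 = 2 · 3 + 1
  3 = 3 · 1 + 0
gcd(231, 17) = 1.
Track Bezout coefficients alongside the remainders: start with r₀ = 231 = a·1 + b·0 (s = 1, t = 0) and r₁ = 17 = a·0 + b·1 (s = 0, t = 1); each new remainder r_{k+1} = r_{k-1} − q_k·r_k inherits s_{k+1} = s_{k-1} − q_k·s_k, t_{k+1} = t_{k-1} − q_k·t_k, so r_k = a·s_k + b·t_k at every step:
  q = 13: r = 10, s = 1 − 13·0 = 1, t = 0 − 13·1 = -13  (check: 231·1 + 17·(-13) = 10)
  q = 1: r = 7, s = 0 − 1·1 = -1, t = 1 − 1·(-13) = 14  (check: 231·(-1) + 17·14 = 7)
  q = 1: r = 3, s = 1 − 1·(-1) = 2, t = -13 − 1·14 = -27  (check: 231·2 + 17·(-27) = 3)
  q = 2: r = 1, s = -1 − 2·2 = -5, t = 14 − 2·(-27) = 68  (check: 231·(-5) + 17·68 = 1)
The row with r = 1 (the gcd) gives the Bezout coefficients s = -5, t = 68.
Result: 231 · (-5) + 17 · (68) = 1.

gcd(231, 17) = 1; s = -5, t = 68 (check: 231·(-5) + 17·68 = 1).


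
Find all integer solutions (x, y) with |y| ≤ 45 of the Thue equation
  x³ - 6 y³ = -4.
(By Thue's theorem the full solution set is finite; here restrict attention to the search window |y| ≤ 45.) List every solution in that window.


The equation is x³ - 6y³ = -4. For fixed y, x³ = 6·y³ − 4, so a solution requires the RHS to be a perfect cube.
Strategy: iterate y from -45 to 45, compute RHS = 6·y³ − 4, and check whether it is a (positive or negative) perfect cube.
Check small values of y:
  y = 0: RHS = -4 is not a perfect cube.
  y = 1: RHS = 2 is not a perfect cube.
  y = -1: RHS = -10 is not a perfect cube.
  y = 2: RHS = 44 is not a perfect cube.
  y = -2: RHS = -52 is not a perfect cube.
  y = 3: RHS = 158 is not a perfect cube.
  y = -3: RHS = -166 is not a perfect cube.
Continuing the search up to |y| = 45 finds no solutions either.
No (x, y) in the scanned range satisfies the equation.

No integer solutions with |y| ≤ 45.


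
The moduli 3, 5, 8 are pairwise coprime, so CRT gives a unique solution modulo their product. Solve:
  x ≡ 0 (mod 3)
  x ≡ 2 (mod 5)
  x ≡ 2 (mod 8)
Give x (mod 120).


Moduli 3, 5, 8 are pairwise coprime; by CRT there is a unique solution modulo M = 3 · 5 · 8 = 120.
Solve pairwise, accumulating the modulus:
  Start with x ≡ 0 (mod 3).
  Combine with x ≡ 2 (mod 5): since gcd(3, 5) = 1, we get a unique residue mod 15.
    Write x = 0 + 3·t and substitute into x ≡ 2 (mod 5): 3·t ≡ 2 − 0 = 2 (mod 5).
    The inverse of 3 mod 5 is 2 (since 3·2 = 6 = 1·5 + 1), so t ≡ 2·2 = 4 ≡ 4 (mod 5).
    Then x = 0 + 3·4 = 12, valid modulo lcm(3, 5) = 15: x ≡ 12 (mod 15).
  Combine with x ≡ 2 (mod 8): since gcd(15, 8) = 1, we get a unique residue mod 120.
    Write x = 12 + 15·t and substitute into x ≡ 2 (mod 8): 15·t ≡ 2 − 12 = -10 (mod 8).
    Reduce coefficients mod 8: 7·t ≡ 6 (mod 8).
    The inverse of 7 mod 8 is 7 (since 7·7 = 49 = 6·8 + 1), so t ≡ 7·6 = 42 ≡ 2 (mod 8).
    Then x = 12 + 15·2 = 42, valid modulo lcm(15, 8) = 120: x ≡ 42 (mod 120).
Verify: 42 mod 3 = 0 ✓, 42 mod 5 = 2 ✓, 42 mod 8 = 2 ✓.

x ≡ 42 (mod 120).


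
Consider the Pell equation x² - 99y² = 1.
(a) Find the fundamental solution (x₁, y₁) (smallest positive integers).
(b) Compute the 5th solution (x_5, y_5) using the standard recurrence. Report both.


Step 1: Find the fundamental solution (x₁, y₁) of x² - 99y² = 1.
  Expand √99 as a continued fraction. a₀ = ⌊√99⌋ = 9; iterate m_{k+1} = d_k·a_k − m_k, d_{k+1} = (99 − m_{k+1}²)/d_k, a_{k+1} = ⌊(a₀ + m_{k+1})/d_{k+1}⌋ (starting m₀ = 0, d₀ = 1), with convergents p_k = a_k·p_{k-1} + p_{k-2}, q_k = a_k·q_{k-1} + q_{k-2} (p₋₁ = 1, q₋₁ = 0):
  k = 0: a₀ = 9; p₀/q₀ = 9/1; p₀² − 99·q₀² = 81 − 99 = -18.
  k = 1: m = 9, d = 18, a = ⌊(9 + 9)/18⌋ = 1; p/q = (1·9 + 1)/(1·1 + 0) = 10/1; p² − 99·q² = 100 − 99 = 1.
  The first convergent with p² − 99·q² = 1 gives the fundamental solution (x₁, y₁) = (10, 1).
Step 2: Apply the recurrence (x_{n+1}, y_{n+1}) = (x₁x_n + 99y₁y_n, x₁y_n + y₁x_n) repeatedly.
  From (x_1, y_1) = (10, 1): x_2 = 10·10 + 99·1·1 = 199; y_2 = 10·1 + 1·10 = 20.
  From (x_2, y_2) = (199, 20): x_3 = 10·199 + 99·1·20 = 3970; y_3 = 10·20 + 1·199 = 399.
  From (x_3, y_3) = (3970, 399): x_4 = 10·3970 + 99·1·399 = 79201; y_4 = 10·399 + 1·3970 = 7960.
  From (x_4, y_4) = (79201, 7960): x_5 = 10·79201 + 99·1·7960 = 1580050; y_5 = 10·7960 + 1·79201 = 158801.
Step 3: Verify x_5² - 99·y_5² = 2496558002500 - 2496558002499 = 1 (should be 1). ✓

(x_1, y_1) = (10, 1); (x_5, y_5) = (1580050, 158801).


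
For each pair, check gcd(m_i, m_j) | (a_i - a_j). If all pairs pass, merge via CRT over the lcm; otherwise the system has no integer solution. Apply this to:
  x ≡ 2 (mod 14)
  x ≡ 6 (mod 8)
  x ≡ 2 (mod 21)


Moduli 14, 8, 21 are not pairwise coprime, so CRT works modulo lcm(m_i) when all pairwise compatibility conditions hold.
Pairwise compatibility: gcd(m_i, m_j) must divide a_i - a_j for every pair.
Merge one congruence at a time:
  Start: x ≡ 2 (mod 14).
  Combine with x ≡ 6 (mod 8): gcd(14, 8) = 2; 6 - 2 = 4, which IS divisible by 2, so compatible.
    Write x = 2 + 14·t and substitute into x ≡ 6 (mod 8): 14·t ≡ 6 − 2 = 4 (mod 8).
    Divide the congruence (and modulus) by g = 2: 7·t ≡ 2 (mod 4).
    Reduce coefficients mod 4: 3·t ≡ 2 (mod 4).
    The inverse of 3 mod 4 is 3 (since 3·3 = 9 = 2·4 + 1), so t ≡ 3·2 = 6 ≡ 2 (mod 4).
    Then x = 2 + 14·2 = 30, valid modulo lcm(14, 8) = 56: x ≡ 30 (mod 56).
  Combine with x ≡ 2 (mod 21): gcd(56, 21) = 7; 2 - 30 = -28, which IS divisible by 7, so compatible.
    Write x = 30 + 56·t and substitute into x ≡ 2 (mod 21): 56·t ≡ 2 − 30 = -28 (mod 21).
    Divide the congruence (and modulus) by g = 7: 8·t ≡ -4 (mod 3).
    Reduce coefficients mod 3: 2·t ≡ 2 (mod 3).
    The inverse of 2 mod 3 is 2 (since 2·2 = 4 = 1·3 + 1), so t ≡ 2·2 = 4 ≡ 1 (mod 3).
    Then x = 30 + 56·1 = 86, valid modulo lcm(56, 21) = 168: x ≡ 86 (mod 168).
Verify: 86 mod 14 = 2, 86 mod 8 = 6, 86 mod 21 = 2.

x ≡ 86 (mod 168).


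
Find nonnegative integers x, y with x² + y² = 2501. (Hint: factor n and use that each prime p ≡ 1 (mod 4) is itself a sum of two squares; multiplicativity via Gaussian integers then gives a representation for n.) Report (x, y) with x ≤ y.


Step 1: Factor n = 2501 = 41 · 61.
Step 2: Check the mod-4 condition on each prime factor: 41 ≡ 1 (mod 4), exponent 1; 61 ≡ 1 (mod 4), exponent 1.
All primes ≡ 3 (mod 4) appear to even exponent (or don't appear), so by the two-squares theorem n IS expressible as a sum of two squares.
Step 3: Build a representation. Here n = 41 · 61 is a product of primes ≡ 1 (mod 4). Each prime p ≡ 1 (mod 4) is itself a sum of two squares; find a² by testing p − a² for a perfect square:
  41: 41 − 1² = 40, 41 − 2² = 37, 41 − 3² = 32, 41 − 4² = 25 = 5² ⇒ 41 = 4² + 5².
  61: 61 − 1² = 60, 61 − 2² = 57, 61 − 3² = 52, 61 − 4² = 45, 61 − 5² = 36 = 6² ⇒ 61 = 5² + 6².
  Combine using the Brahmagupta–Fibonacci identity (a² + b²)(c² + d²) = (ac − bd)² + (ad + bc)² = (ac + bd)² + (ad − bc)²:
  41 · 61 = 2501: from (4² + 5²)(5² + 6²), take (4·5 − 5·6, 4·6 + 5·5) = (20 − 30, 24 + 25) = (-10, 49); dropping signs (only squares matter) gives (10, 49); check 10² + 49² = 100 + 2401 = 2501 ✓.
Step 4: Order so x ≤ y and verify: 10² + 49² = 100 + 2401 = 2501 = n. ✓

n = 2501 = 10² + 49² (one valid representation with x ≤ y).


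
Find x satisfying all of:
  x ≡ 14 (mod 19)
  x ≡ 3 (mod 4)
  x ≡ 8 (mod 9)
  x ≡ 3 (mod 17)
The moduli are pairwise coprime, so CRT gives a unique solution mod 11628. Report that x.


Product of moduli M = 19 · 4 · 9 · 17 = 11628.
Merge one congruence at a time:
  Start: x ≡ 14 (mod 19).
  Combine with x ≡ 3 (mod 4); new modulus lcm = 76.
    Write x = 14 + 19·t and substitute into x ≡ 3 (mod 4): 19·t ≡ 3 − 14 = -11 (mod 4).
    Reduce coefficients mod 4: 3·t ≡ 1 (mod 4).
    The inverse of 3 mod 4 is 3 (since 3·3 = 9 = 2·4 + 1), so t ≡ 3·1 = 3 ≡ 3 (mod 4).
    Then x = 14 + 19·3 = 71, valid modulo lcm(19, 4) = 76: x ≡ 71 (mod 76).
  Combine with x ≡ 8 (mod 9); new modulus lcm = 684.
    Write x = 71 + 76·t and substitute into x ≡ 8 (mod 9): 76·t ≡ 8 − 71 = -63 (mod 9).
    Reduce coefficients mod 9: 4·t ≡ 0 (mod 9).
    The inverse of 4 mod 9 is 7 (since 4·7 = 28 = 3·9 + 1), so t ≡ 7·0 = 0 ≡ 0 (mod 9).
    Then x = 71 + 76·0 = 71, valid modulo lcm(76, 9) = 684: x ≡ 71 (mod 684).
  Combine with x ≡ 3 (mod 17); new modulus lcm = 11628.
    Write x = 71 + 684·t and substitute into x ≡ 3 (mod 17): 684·t ≡ 3 − 71 = -68 (mod 17).
    Reduce coefficients mod 17: 4·t ≡ 0 (mod 17).
    The inverse of 4 mod 17 is 13 (since 4·13 = 52 = 3·17 + 1), so t ≡ 13·0 = 0 ≡ 0 (mod 17).
    Then x = 71 + 684·0 = 71, valid modulo lcm(684, 17) = 11628: x ≡ 71 (mod 11628).
Verify against each original: 71 mod 19 = 14, 71 mod 4 = 3, 71 mod 9 = 8, 71 mod 17 = 3.

x ≡ 71 (mod 11628).


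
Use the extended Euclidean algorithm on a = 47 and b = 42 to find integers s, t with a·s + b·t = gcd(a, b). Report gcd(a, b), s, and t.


Euclidean algorithm on (47, 42) — divide until remainder is 0:
  47 = 1 · 42 + 5
  42 = 8 · 5 + 2
  5 = 2 · 2 + 1
  2 = 2 · 1 + 0
gcd(47, 42) = 1.
Track Bezout coefficients alongside the remainders: start with r₀ = 47 = a·1 + b·0 (s = 1, t = 0) and r₁ = 42 = a·0 + b·1 (s = 0, t = 1); each new remainder r_{k+1} = r_{k-1} − q_k·r_k inherits s_{k+1} = s_{k-1} − q_k·s_k, t_{k+1} = t_{k-1} − q_k·t_k, so r_k = a·s_k + b·t_k at every step:
  q = 1: r = 5, s = 1 − 1·0 = 1, t = 0 − 1·1 = -1  (check: 47·1 + 42·(-1) = 5)
  q = 8: r = 2, s = 0 − 8·1 = -8, t = 1 − 8·(-1) = 9  (check: 47·(-8) + 42·9 = 2)
  q = 2: r = 1, s = 1 − 2·(-8) = 17, t = -1 − 2·9 = -19  (check: 47·17 + 42·(-19) = 1)
The row with r = 1 (the gcd) gives the Bezout coefficients s = 17, t = -19.
Result: 47 · (17) + 42 · (-19) = 1.

gcd(47, 42) = 1; s = 17, t = -19 (check: 47·17 + 42·(-19) = 1).


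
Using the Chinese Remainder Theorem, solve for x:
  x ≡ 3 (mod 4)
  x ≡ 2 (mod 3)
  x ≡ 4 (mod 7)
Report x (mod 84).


Moduli 4, 3, 7 are pairwise coprime; by CRT there is a unique solution modulo M = 4 · 3 · 7 = 84.
Solve pairwise, accumulating the modulus:
  Start with x ≡ 3 (mod 4).
  Combine with x ≡ 2 (mod 3): since gcd(4, 3) = 1, we get a unique residue mod 12.
    Write x = 3 + 4·t and substitute into x ≡ 2 (mod 3): 4·t ≡ 2 − 3 = -1 (mod 3).
    Reduce coefficients mod 3: 1·t ≡ 2 (mod 3).
    So t ≡ 2 (mod 3).
    Then x = 3 + 4·2 = 11, valid modulo lcm(4, 3) = 12: x ≡ 11 (mod 12).
  Combine with x ≡ 4 (mod 7): since gcd(12, 7) = 1, we get a unique residue mod 84.
    Write x = 11 + 12·t and substitute into x ≡ 4 (mod 7): 12·t ≡ 4 − 11 = -7 (mod 7).
    Reduce coefficients mod 7: 5·t ≡ 0 (mod 7).
    The inverse of 5 mod 7 is 3 (since 5·3 = 15 = 2·7 + 1), so t ≡ 3·0 = 0 ≡ 0 (mod 7).
    Then x = 11 + 12·0 = 11, valid modulo lcm(12, 7) = 84: x ≡ 11 (mod 84).
Verify: 11 mod 4 = 3 ✓, 11 mod 3 = 2 ✓, 11 mod 7 = 4 ✓.

x ≡ 11 (mod 84).


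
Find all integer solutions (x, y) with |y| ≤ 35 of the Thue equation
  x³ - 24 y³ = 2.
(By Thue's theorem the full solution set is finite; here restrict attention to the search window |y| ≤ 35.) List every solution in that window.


The equation is x³ - 24y³ = 2. For fixed y, x³ = 24·y³ + 2, so a solution requires the RHS to be a perfect cube.
Strategy: iterate y from -35 to 35, compute RHS = 24·y³ + 2, and check whether it is a (positive or negative) perfect cube.
Check small values of y:
  y = 0: RHS = 2 is not a perfect cube.
  y = 1: RHS = 26 is not a perfect cube.
  y = -1: RHS = -22 is not a perfect cube.
  y = 2: RHS = 194 is not a perfect cube.
  y = -2: RHS = -190 is not a perfect cube.
  y = 3: RHS = 650 is not a perfect cube.
  y = -3: RHS = -646 is not a perfect cube.
Continuing the search up to |y| = 35 finds no solutions either.
No (x, y) in the scanned range satisfies the equation.

No integer solutions with |y| ≤ 35.


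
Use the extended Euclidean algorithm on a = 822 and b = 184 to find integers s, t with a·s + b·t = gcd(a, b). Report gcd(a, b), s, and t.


Euclidean algorithm on (822, 184) — divide until remainder is 0:
  822 = 4 · 184 + 86
  184 = 2 · 86 + 12
  86 = 7 · 12 + 2
  12 = 6 · 2 + 0
gcd(822, 184) = 2.
Track Bezout coefficients alongside the remainders: start with r₀ = 822 = a·1 + b·0 (s = 1, t = 0) and r₁ = 184 = a·0 + b·1 (s = 0, t = 1); each new remainder r_{k+1} = r_{k-1} − q_k·r_k inherits s_{k+1} = s_{k-1} − q_k·s_k, t_{k+1} = t_{k-1} − q_k·t_k, so r_k = a·s_k + b·t_k at every step:
  q = 4: r = 86, s = 1 − 4·0 = 1, t = 0 − 4·1 = -4  (check: 822·1 + 184·(-4) = 86)
  q = 2: r = 12, s = 0 − 2·1 = -2, t = 1 − 2·(-4) = 9  (check: 822·(-2) + 184·9 = 12)
  q = 7: r = 2, s = 1 − 7·(-2) = 15, t = -4 − 7·9 = -67  (check: 822·15 + 184·(-67) = 2)
The row with r = 2 (the gcd) gives the Bezout coefficients s = 15, t = -67.
Result: 822 · (15) + 184 · (-67) = 2.

gcd(822, 184) = 2; s = 15, t = -67 (check: 822·15 + 184·(-67) = 2).


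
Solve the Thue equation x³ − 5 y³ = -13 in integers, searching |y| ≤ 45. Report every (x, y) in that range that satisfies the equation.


The equation is x³ - 5y³ = -13. For fixed y, x³ = 5·y³ − 13, so a solution requires the RHS to be a perfect cube.
Strategy: iterate y from -45 to 45, compute RHS = 5·y³ − 13, and check whether it is a (positive or negative) perfect cube.
Check small values of y:
  y = 0: RHS = -13 is not a perfect cube.
  y = 1: RHS = -8 = (-2)³ ⇒ x = -2 works.
  y = -1: RHS = -18 is not a perfect cube.
  y = 2: RHS = 27 = (3)³ ⇒ x = 3 works.
  y = -2: RHS = -53 is not a perfect cube.
  y = 3: RHS = 122 is not a perfect cube.
  y = -3: RHS = -148 is not a perfect cube.
Continuing, at y = -7: RHS = -1728 = (-12)³ ⇒ x = -12 works.
Searching the remaining y in |y| ≤ 45 finds no further solutions.
Collected solutions: (-2, 1), (3, 2), (-12, -7).

Solutions (with |y| ≤ 45): (-2, 1), (3, 2), (-12, -7).


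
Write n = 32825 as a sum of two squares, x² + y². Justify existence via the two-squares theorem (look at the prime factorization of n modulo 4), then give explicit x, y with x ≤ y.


Step 1: Factor n = 32825 = 5^2 · 13 · 101.
Step 2: Check the mod-4 condition on each prime factor: 5 ≡ 1 (mod 4), exponent 2; 13 ≡ 1 (mod 4), exponent 1; 101 ≡ 1 (mod 4), exponent 1.
All primes ≡ 3 (mod 4) appear to even exponent (or don't appear), so by the two-squares theorem n IS expressible as a sum of two squares.
Step 3: Build a representation. Group n = k² · m with k = 5 and m = 13 · 101 = 1313 (a product of primes ≡ 1 (mod 4)); a representation of m scales to one of n via (k·x)² + (k·y)² = k²(x² + y²). Each prime p ≡ 1 (mod 4) is itself a sum of two squares; find a² by testing p − a² for a perfect square:
  13: 13 − 1² = 12, 13 − 2² = 9 = 3² ⇒ 13 = 2² + 3².
  101: 101 − 1² = 100 = 10² ⇒ 101 = 1² + 10².
  Combine using the Brahmagupta–Fibonacci identity (a² + b²)(c² + d²) = (ac − bd)² + (ad + bc)² = (ac + bd)² + (ad − bc)²:
  13 · 101 = 1313: from (2² + 3²)(1² + 10²), take (2·1 − 3·10, 2·10 + 3·1) = (2 − 30, 20 + 3) = (-28, 23); dropping signs (only squares matter) gives (28, 23); check 28² + 23² = 784 + 529 = 1313 ✓.
  Scale by k = 5: (5·28, 5·23) = (140, 115).
Step 4: Order so x ≤ y and verify: 115² + 140² = 13225 + 19600 = 32825 = n. ✓

n = 32825 = 115² + 140² (one valid representation with x ≤ y).


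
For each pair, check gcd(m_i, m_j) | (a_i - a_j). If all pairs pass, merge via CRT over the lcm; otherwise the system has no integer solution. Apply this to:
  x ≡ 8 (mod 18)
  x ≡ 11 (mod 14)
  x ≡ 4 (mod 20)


Moduli 18, 14, 20 are not pairwise coprime, so CRT works modulo lcm(m_i) when all pairwise compatibility conditions hold.
Pairwise compatibility: gcd(m_i, m_j) must divide a_i - a_j for every pair.
Merge one congruence at a time:
  Start: x ≡ 8 (mod 18).
  Combine with x ≡ 11 (mod 14): gcd(18, 14) = 2, and 11 - 8 = 3 is NOT divisible by 2.
    ⇒ system is inconsistent (no integer solution).

No solution (the system is inconsistent).


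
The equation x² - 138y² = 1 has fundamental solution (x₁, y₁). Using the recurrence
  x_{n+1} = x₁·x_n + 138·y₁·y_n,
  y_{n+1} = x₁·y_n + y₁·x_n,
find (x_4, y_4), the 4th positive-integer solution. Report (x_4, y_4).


Step 1: Find the fundamental solution (x₁, y₁) of x² - 138y² = 1.
  Expand √138 as a continued fraction. a₀ = ⌊√138⌋ = 11; iterate m_{k+1} = d_k·a_k − m_k, d_{k+1} = (138 − m_{k+1}²)/d_k, a_{k+1} = ⌊(a₀ + m_{k+1})/d_{k+1}⌋ (starting m₀ = 0, d₀ = 1), with convergents p_k = a_k·p_{k-1} + p_{k-2}, q_k = a_k·q_{k-1} + q_{k-2} (p₋₁ = 1, q₋₁ = 0):
  k = 0: a₀ = 11; p₀/q₀ = 11/1; p₀² − 138·q₀² = 121 − 138 = -17.
  k = 1: m = 11, d = 17, a = ⌊(11 + 11)/17⌋ = 1; p/q = (1·11 + 1)/(1·1 + 0) = 12/1; p² − 138·q² = 144 − 138 = 6.
  k = 2: m = 6, d = 6, a = ⌊(11 + 6)/6⌋ = 2; p/q = (2·12 + 11)/(2·1 + 1) = 35/3; p² − 138·q² = 1225 − 1242 = -17.
  k = 3: m = 6, d = 17, a = ⌊(11 + 6)/17⌋ = 1; p/q = (1·35 + 12)/(1·3 + 1) = 47/4; p² − 138·q² = 2209 − 2208 = 1.
  The first convergent with p² − 138·q² = 1 gives the fundamental solution (x₁, y₁) = (47, 4).
Step 2: Apply the recurrence (x_{n+1}, y_{n+1}) = (x₁x_n + 138y₁y_n, x₁y_n + y₁x_n) repeatedly.
  From (x_1, y_1) = (47, 4): x_2 = 47·47 + 138·4·4 = 4417; y_2 = 47·4 + 4·47 = 376.
  From (x_2, y_2) = (4417, 376): x_3 = 47·4417 + 138·4·376 = 415151; y_3 = 47·376 + 4·4417 = 35340.
  From (x_3, y_3) = (415151, 35340): x_4 = 47·415151 + 138·4·35340 = 39019777; y_4 = 47·35340 + 4·415151 = 3321584.
Step 3: Verify x_4² - 138·y_4² = 1522542997129729 - 1522542997129728 = 1 (should be 1). ✓

(x_1, y_1) = (47, 4); (x_4, y_4) = (39019777, 3321584).


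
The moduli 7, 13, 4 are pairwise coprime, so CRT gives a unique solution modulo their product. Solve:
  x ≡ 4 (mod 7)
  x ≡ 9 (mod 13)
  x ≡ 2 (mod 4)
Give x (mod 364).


Moduli 7, 13, 4 are pairwise coprime; by CRT there is a unique solution modulo M = 7 · 13 · 4 = 364.
Solve pairwise, accumulating the modulus:
  Start with x ≡ 4 (mod 7).
  Combine with x ≡ 9 (mod 13): since gcd(7, 13) = 1, we get a unique residue mod 91.
    Write x = 4 + 7·t and substitute into x ≡ 9 (mod 13): 7·t ≡ 9 − 4 = 5 (mod 13).
    The inverse of 7 mod 13 is 2 (since 7·2 = 14 = 1·13 + 1), so t ≡ 2·5 = 10 ≡ 10 (mod 13).
    Then x = 4 + 7·10 = 74, valid modulo lcm(7, 13) = 91: x ≡ 74 (mod 91).
  Combine with x ≡ 2 (mod 4): since gcd(91, 4) = 1, we get a unique residue mod 364.
    Write x = 74 + 91·t and substitute into x ≡ 2 (mod 4): 91·t ≡ 2 − 74 = -72 (mod 4).
    Reduce coefficients mod 4: 3·t ≡ 0 (mod 4).
    The inverse of 3 mod 4 is 3 (since 3·3 = 9 = 2·4 + 1), so t ≡ 3·0 = 0 ≡ 0 (mod 4).
    Then x = 74 + 91·0 = 74, valid modulo lcm(91, 4) = 364: x ≡ 74 (mod 364).
Verify: 74 mod 7 = 4 ✓, 74 mod 13 = 9 ✓, 74 mod 4 = 2 ✓.

x ≡ 74 (mod 364).


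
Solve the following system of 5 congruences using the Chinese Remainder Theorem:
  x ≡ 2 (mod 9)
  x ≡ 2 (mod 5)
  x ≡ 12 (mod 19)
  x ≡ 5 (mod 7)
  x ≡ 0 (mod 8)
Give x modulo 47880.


Product of moduli M = 9 · 5 · 19 · 7 · 8 = 47880.
Merge one congruence at a time:
  Start: x ≡ 2 (mod 9).
  Combine with x ≡ 2 (mod 5); new modulus lcm = 45.
    Write x = 2 + 9·t and substitute into x ≡ 2 (mod 5): 9·t ≡ 2 − 2 = 0 (mod 5).
    Reduce coefficients mod 5: 4·t ≡ 0 (mod 5).
    The inverse of 4 mod 5 is 4 (since 4·4 = 16 = 3·5 + 1), so t ≡ 4·0 = 0 ≡ 0 (mod 5).
    Then x = 2 + 9·0 = 2, valid modulo lcm(9, 5) = 45: x ≡ 2 (mod 45).
  Combine with x ≡ 12 (mod 19); new modulus lcm = 855.
    Write x = 2 + 45·t and substitute into x ≡ 12 (mod 19): 45·t ≡ 12 − 2 = 10 (mod 19).
    Reduce coefficients mod 19: 7·t ≡ 10 (mod 19).
    The inverse of 7 mod 19 is 11 (since 7·11 = 77 = 4·19 + 1), so t ≡ 11·10 = 110 ≡ 15 (mod 19).
    Then x = 2 + 45·15 = 677, valid modulo lcm(45, 19) = 855: x ≡ 677 (mod 855).
  Combine with x ≡ 5 (mod 7); new modulus lcm = 5985.
    Write x = 677 + 855·t and substitute into x ≡ 5 (mod 7): 855·t ≡ 5 − 677 = -672 (mod 7).
    Reduce coefficients mod 7: 1·t ≡ 0 (mod 7).
    So t ≡ 0 (mod 7).
    Then x = 677 + 855·0 = 677, valid modulo lcm(855, 7) = 5985: x ≡ 677 (mod 5985).
  Combine with x ≡ 0 (mod 8); new modulus lcm = 47880.
    Write x = 677 + 5985·t and substitute into x ≡ 0 (mod 8): 5985·t ≡ 0 − 677 = -677 (mod 8).
    Reduce coefficients mod 8: 1·t ≡ 3 (mod 8).
    So t ≡ 3 (mod 8).
    Then x = 677 + 5985·3 = 18632, valid modulo lcm(5985, 8) = 47880: x ≡ 18632 (mod 47880).
Verify against each original: 18632 mod 9 = 2, 18632 mod 5 = 2, 18632 mod 19 = 12, 18632 mod 7 = 5, 18632 mod 8 = 0.

x ≡ 18632 (mod 47880).


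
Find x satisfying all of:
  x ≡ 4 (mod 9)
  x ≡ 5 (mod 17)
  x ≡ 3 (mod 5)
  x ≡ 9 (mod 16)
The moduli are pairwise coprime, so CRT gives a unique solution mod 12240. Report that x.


Product of moduli M = 9 · 17 · 5 · 16 = 12240.
Merge one congruence at a time:
  Start: x ≡ 4 (mod 9).
  Combine with x ≡ 5 (mod 17); new modulus lcm = 153.
    Write x = 4 + 9·t and substitute into x ≡ 5 (mod 17): 9·t ≡ 5 − 4 = 1 (mod 17).
    The inverse of 9 mod 17 is 2 (since 9·2 = 18 = 1·17 + 1), so t ≡ 2·1 = 2 ≡ 2 (mod 17).
    Then x = 4 + 9·2 = 22, valid modulo lcm(9, 17) = 153: x ≡ 22 (mod 153).
  Combine with x ≡ 3 (mod 5); new modulus lcm = 765.
    Write x = 22 + 153·t and substitute into x ≡ 3 (mod 5): 153·t ≡ 3 − 22 = -19 (mod 5).
    Reduce coefficients mod 5: 3·t ≡ 1 (mod 5).
    The inverse of 3 mod 5 is 2 (since 3·2 = 6 = 1·5 + 1), so t ≡ 2·1 = 2 ≡ 2 (mod 5).
    Then x = 22 + 153·2 = 328, valid modulo lcm(153, 5) = 765: x ≡ 328 (mod 765).
  Combine with x ≡ 9 (mod 16); new modulus lcm = 12240.
    Write x = 328 + 765·t and substitute into x ≡ 9 (mod 16): 765·t ≡ 9 − 328 = -319 (mod 16).
    Reduce coefficients mod 16: 13·t ≡ 1 (mod 16).
    The inverse of 13 mod 16 is 5 (since 13·5 = 65 = 4·16 + 1), so t ≡ 5·1 = 5 ≡ 5 (mod 16).
    Then x = 328 + 765·5 = 4153, valid modulo lcm(765, 16) = 12240: x ≡ 4153 (mod 12240).
Verify against each original: 4153 mod 9 = 4, 4153 mod 17 = 5, 4153 mod 5 = 3, 4153 mod 16 = 9.

x ≡ 4153 (mod 12240).


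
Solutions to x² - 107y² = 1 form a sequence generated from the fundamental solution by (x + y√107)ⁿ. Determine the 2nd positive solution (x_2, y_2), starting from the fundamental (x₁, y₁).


Step 1: Find the fundamental solution (x₁, y₁) of x² - 107y² = 1.
  Expand √107 as a continued fraction. a₀ = ⌊√107⌋ = 10; iterate m_{k+1} = d_k·a_k − m_k, d_{k+1} = (107 − m_{k+1}²)/d_k, a_{k+1} = ⌊(a₀ + m_{k+1})/d_{k+1}⌋ (starting m₀ = 0, d₀ = 1), with convergents p_k = a_k·p_{k-1} + p_{k-2}, q_k = a_k·q_{k-1} + q_{k-2} (p₋₁ = 1, q₋₁ = 0):
  k = 0: a₀ = 10; p₀/q₀ = 10/1; p₀² − 107·q₀² = 100 − 107 = -7.
  k = 1: m = 10, d = 7, a = ⌊(10 + 10)/7⌋ = 2; p/q = (2·10 + 1)/(2·1 + 0) = 21/2; p² − 107·q² = 441 − 428 = 13.
  k = 2: m = 4, d = 13, a = ⌊(10 + 4)/13⌋ = 1; p/q = (1·21 + 10)/(1·2 + 1) = 31/3; p² − 107·q² = 961 − 963 = -2.
  k = 3: m = 9, d = 2, a = ⌊(10 + 9)/2⌋ = 9; p/q = (9·31 + 21)/(9·3 + 2) = 300/29; p² − 107·q² = 90000 − 89987 = 13.
  k = 4: m = 9, d = 13, a = ⌊(10 + 9)/13⌋ = 1; p/q = (1·300 + 31)/(1·29 + 3) = 331/32; p² − 107·q² = 109561 − 109568 = -7.
  k = 5: m = 4, d = 7, a = ⌊(10 + 4)/7⌋ = 2; p/q = (2·331 + 300)/(2·32 + 29) = 962/93; p² − 107·q² = 925444 − 925443 = 1.
  The first convergent with p² − 107·q² = 1 gives the fundamental solution (x₁, y₁) = (962, 93).
Step 2: Apply the recurrence (x_{n+1}, y_{n+1}) = (x₁x_n + 107y₁y_n, x₁y_n + y₁x_n) repeatedly.
  From (x_1, y_1) = (962, 93): x_2 = 962·962 + 107·93·93 = 1850887; y_2 = 962·93 + 93·962 = 178932.
Step 3: Verify x_2² - 107·y_2² = 3425782686769 - 3425782686768 = 1 (should be 1). ✓

(x_1, y_1) = (962, 93); (x_2, y_2) = (1850887, 178932).


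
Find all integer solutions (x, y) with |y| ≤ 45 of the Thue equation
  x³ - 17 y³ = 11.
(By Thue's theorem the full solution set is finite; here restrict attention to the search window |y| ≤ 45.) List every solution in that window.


The equation is x³ - 17y³ = 11. For fixed y, x³ = 17·y³ + 11, so a solution requires the RHS to be a perfect cube.
Strategy: iterate y from -45 to 45, compute RHS = 17·y³ + 11, and check whether it is a (positive or negative) perfect cube.
Check small values of y:
  y = 0: RHS = 11 is not a perfect cube.
  y = 1: RHS = 28 is not a perfect cube.
  y = -1: RHS = -6 is not a perfect cube.
  y = 2: RHS = 147 is not a perfect cube.
  y = -2: RHS = -125 = (-5)³ ⇒ x = -5 works.
  y = 3: RHS = 470 is not a perfect cube.
  y = -3: RHS = -448 is not a perfect cube.
Continuing the search up to |y| = 45 finds no further solutions beyond those listed.
Collected solutions: (-5, -2).

Solutions (with |y| ≤ 45): (-5, -2).


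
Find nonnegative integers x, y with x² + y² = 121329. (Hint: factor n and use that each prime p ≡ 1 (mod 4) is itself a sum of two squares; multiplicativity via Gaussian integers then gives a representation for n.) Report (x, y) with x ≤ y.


Step 1: Factor n = 121329 = 3^2 · 13 · 17 · 61.
Step 2: Check the mod-4 condition on each prime factor: 3 ≡ 3 (mod 4), exponent 2 (must be even); 13 ≡ 1 (mod 4), exponent 1; 17 ≡ 1 (mod 4), exponent 1; 61 ≡ 1 (mod 4), exponent 1.
All primes ≡ 3 (mod 4) appear to even exponent (or don't appear), so by the two-squares theorem n IS expressible as a sum of two squares.
Step 3: Build a representation. Group n = k² · m with k = 3 and m = 13 · 17 · 61 = 13481 (a product of primes ≡ 1 (mod 4)); a representation of m scales to one of n via (k·x)² + (k·y)² = k²(x² + y²). Each prime p ≡ 1 (mod 4) is itself a sum of two squares; find a² by testing p − a² for a perfect square:
  13: 13 − 1² = 12, 13 − 2² = 9 = 3² ⇒ 13 = 2² + 3².
  17: 17 − 1² = 16 = 4² ⇒ 17 = 1² + 4².
  61: 61 − 1² = 60, 61 − 2² = 57, 61 − 3² = 52, 61 − 4² = 45, 61 − 5² = 36 = 6² ⇒ 61 = 5² + 6².
  Combine using the Brahmagupta–Fibonacci identity (a² + b²)(c² + d²) = (ac − bd)² + (ad + bc)² = (ac + bd)² + (ad − bc)²:
  13 · 17 = 221: from (2² + 3²)(1² + 4²), take (2·1 − 3·4, 2·4 + 3·1) = (2 − 12, 8 + 3) = (-10, 11); dropping signs (only squares matter) gives (10, 11); check 10² + 11² = 100 + 121 = 221 ✓.
  221 · 61 = 13481: from (10² + 11²)(5² + 6²), take (10·5 − 11·6, 10·6 + 11·5) = (50 − 66, 60 + 55) = (-16, 115); dropping signs (only squares matter) gives (16, 115); check 16² + 115² = 256 + 13225 = 13481 ✓.
  Scale by k = 3: (3·16, 3·115) = (48, 345).
Step 4: Order so x ≤ y and verify: 48² + 345² = 2304 + 119025 = 121329 = n. ✓

n = 121329 = 48² + 345² (one valid representation with x ≤ y).


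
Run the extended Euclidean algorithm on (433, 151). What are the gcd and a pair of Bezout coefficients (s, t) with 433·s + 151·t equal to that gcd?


Euclidean algorithm on (433, 151) — divide until remainder is 0:
  433 = 2 · 151 + 131
  151 = 1 · 131 + 20
  131 = 6 · 20 + 11
  20 = 1 · 11 + 9
  11 = 1 · 9 + 2
  9 = 4 · 2 + 1
  2 = 2 · 1 + 0
gcd(433, 151) = 1.
Track Bezout coefficients alongside the remainders: start with r₀ = 433 = a·1 + b·0 (s = 1, t = 0) and r₁ = 151 = a·0 + b·1 (s = 0, t = 1); each new remainder r_{k+1} = r_{k-1} − q_k·r_k inherits s_{k+1} = s_{k-1} − q_k·s_k, t_{k+1} = t_{k-1} − q_k·t_k, so r_k = a·s_k + b·t_k at every step:
  q = 2: r = 131, s = 1 − 2·0 = 1, t = 0 − 2·1 = -2  (check: 433·1 + 151·(-2) = 131)
  q = 1: r = 20, s = 0 − 1·1 = -1, t = 1 − 1·(-2) = 3  (check: 433·(-1) + 151·3 = 20)
  q = 6: r = 11, s = 1 − 6·(-1) = 7, t = -2 − 6·3 = -20  (check: 433·7 + 151·(-20) = 11)
  q = 1: r = 9, s = -1 − 1·7 = -8, t = 3 − 1·(-20) = 23  (check: 433·(-8) + 151·23 = 9)
  q = 1: r = 2, s = 7 − 1·(-8) = 15, t = -20 − 1·23 = -43  (check: 433·15 + 151·(-43) = 2)
  q = 4: r = 1, s = -8 − 4·15 = -68, t = 23 − 4·(-43) = 195  (check: 433·(-68) + 151·195 = 1)
The row with r = 1 (the gcd) gives the Bezout coefficients s = -68, t = 195.
Result: 433 · (-68) + 151 · (195) = 1.

gcd(433, 151) = 1; s = -68, t = 195 (check: 433·(-68) + 151·195 = 1).


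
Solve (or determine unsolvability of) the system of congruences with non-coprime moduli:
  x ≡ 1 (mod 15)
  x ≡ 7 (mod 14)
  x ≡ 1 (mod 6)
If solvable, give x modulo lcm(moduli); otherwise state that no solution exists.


Moduli 15, 14, 6 are not pairwise coprime, so CRT works modulo lcm(m_i) when all pairwise compatibility conditions hold.
Pairwise compatibility: gcd(m_i, m_j) must divide a_i - a_j for every pair.
Merge one congruence at a time:
  Start: x ≡ 1 (mod 15).
  Combine with x ≡ 7 (mod 14): gcd(15, 14) = 1; 7 - 1 = 6, which IS divisible by 1, so compatible.
    Write x = 1 + 15·t and substitute into x ≡ 7 (mod 14): 15·t ≡ 7 − 1 = 6 (mod 14).
    Reduce coefficients mod 14: 1·t ≡ 6 (mod 14).
    So t ≡ 6 (mod 14).
    Then x = 1 + 15·6 = 91, valid modulo lcm(15, 14) = 210: x ≡ 91 (mod 210).
  Combine with x ≡ 1 (mod 6): gcd(210, 6) = 6; 1 - 91 = -90, which IS divisible by 6, so compatible.
    Write x = 91 + 210·t and substitute into x ≡ 1 (mod 6): 210·t ≡ 1 − 91 = -90 (mod 6).
    Divide the congruence (and modulus) by g = 6: 35·t ≡ -15 (mod 1).
    Modulo 1 every t works; take t = 0.
    Then x = 91 + 210·0 = 91, valid modulo lcm(210, 6) = 210: x ≡ 91 (mod 210).
Verify: 91 mod 15 = 1, 91 mod 14 = 7, 91 mod 6 = 1.

x ≡ 91 (mod 210).


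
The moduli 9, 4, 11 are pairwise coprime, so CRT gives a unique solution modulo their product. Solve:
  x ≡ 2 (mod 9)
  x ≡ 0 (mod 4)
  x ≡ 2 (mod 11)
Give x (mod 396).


Moduli 9, 4, 11 are pairwise coprime; by CRT there is a unique solution modulo M = 9 · 4 · 11 = 396.
Solve pairwise, accumulating the modulus:
  Start with x ≡ 2 (mod 9).
  Combine with x ≡ 0 (mod 4): since gcd(9, 4) = 1, we get a unique residue mod 36.
    Write x = 2 + 9·t and substitute into x ≡ 0 (mod 4): 9·t ≡ 0 − 2 = -2 (mod 4).
    Reduce coefficients mod 4: 1·t ≡ 2 (mod 4).
    So t ≡ 2 (mod 4).
    Then x = 2 + 9·2 = 20, valid modulo lcm(9, 4) = 36: x ≡ 20 (mod 36).
  Combine with x ≡ 2 (mod 11): since gcd(36, 11) = 1, we get a unique residue mod 396.
    Write x = 20 + 36·t and substitute into x ≡ 2 (mod 11): 36·t ≡ 2 − 20 = -18 (mod 11).
    Reduce coefficients mod 11: 3·t ≡ 4 (mod 11).
    The inverse of 3 mod 11 is 4 (since 3·4 = 12 = 1·11 + 1), so t ≡ 4·4 = 16 ≡ 5 (mod 11).
    Then x = 20 + 36·5 = 200, valid modulo lcm(36, 11) = 396: x ≡ 200 (mod 396).
Verify: 200 mod 9 = 2 ✓, 200 mod 4 = 0 ✓, 200 mod 11 = 2 ✓.

x ≡ 200 (mod 396).


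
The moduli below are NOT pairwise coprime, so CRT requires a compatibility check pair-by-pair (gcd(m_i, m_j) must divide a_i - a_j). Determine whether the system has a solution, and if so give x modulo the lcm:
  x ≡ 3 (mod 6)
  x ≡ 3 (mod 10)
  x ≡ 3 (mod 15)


Moduli 6, 10, 15 are not pairwise coprime, so CRT works modulo lcm(m_i) when all pairwise compatibility conditions hold.
Pairwise compatibility: gcd(m_i, m_j) must divide a_i - a_j for every pair.
Merge one congruence at a time:
  Start: x ≡ 3 (mod 6).
  Combine with x ≡ 3 (mod 10): gcd(6, 10) = 2; 3 - 3 = 0, which IS divisible by 2, so compatible.
    Write x = 3 + 6·t and substitute into x ≡ 3 (mod 10): 6·t ≡ 3 − 3 = 0 (mod 10).
    Divide the congruence (and modulus) by g = 2: 3·t ≡ 0 (mod 5).
    The inverse of 3 mod 5 is 2 (since 3·2 = 6 = 1·5 + 1), so t ≡ 2·0 = 0 ≡ 0 (mod 5).
    Then x = 3 + 6·0 = 3, valid modulo lcm(6, 10) = 30: x ≡ 3 (mod 30).
  Combine with x ≡ 3 (mod 15): gcd(30, 15) = 15; 3 - 3 = 0, which IS divisible by 15, so compatible.
    Write x = 3 + 30·t and substitute into x ≡ 3 (mod 15): 30·t ≡ 3 − 3 = 0 (mod 15).
    Divide the congruence (and modulus) by g = 15: 2·t ≡ 0 (mod 1).
    Modulo 1 every t works; take t = 0.
    Then x = 3 + 30·0 = 3, valid modulo lcm(30, 15) = 30: x ≡ 3 (mod 30).
Verify: 3 mod 6 = 3, 3 mod 10 = 3, 3 mod 15 = 3.

x ≡ 3 (mod 30).
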